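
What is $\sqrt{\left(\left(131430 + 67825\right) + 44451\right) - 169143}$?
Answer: $\sqrt{74563} \approx 273.06$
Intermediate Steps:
$\sqrt{\left(\left(131430 + 67825\right) + 44451\right) - 169143} = \sqrt{\left(199255 + 44451\right) - 169143} = \sqrt{243706 - 169143} = \sqrt{74563}$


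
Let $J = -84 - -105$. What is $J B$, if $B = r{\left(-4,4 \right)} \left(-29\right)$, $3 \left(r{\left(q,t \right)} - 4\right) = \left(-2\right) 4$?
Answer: $-812$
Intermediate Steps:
$r{\left(q,t \right)} = \frac{4}{3}$ ($r{\left(q,t \right)} = 4 + \frac{\left(-2\right) 4}{3} = 4 + \frac{1}{3} \left(-8\right) = 4 - \frac{8}{3} = \frac{4}{3}$)
$J = 21$ ($J = -84 + 105 = 21$)
$B = - \frac{116}{3}$ ($B = \frac{4}{3} \left(-29\right) = - \frac{116}{3} \approx -38.667$)
$J B = 21 \left(- \frac{116}{3}\right) = -812$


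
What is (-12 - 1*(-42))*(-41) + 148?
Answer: -1082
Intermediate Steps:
(-12 - 1*(-42))*(-41) + 148 = (-12 + 42)*(-41) + 148 = 30*(-41) + 148 = -1230 + 148 = -1082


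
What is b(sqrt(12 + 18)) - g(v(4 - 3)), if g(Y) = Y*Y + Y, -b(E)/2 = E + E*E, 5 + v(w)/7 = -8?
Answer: -8250 - 2*sqrt(30) ≈ -8261.0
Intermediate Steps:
v(w) = -91 (v(w) = -35 + 7*(-8) = -35 - 56 = -91)
b(E) = -2*E - 2*E**2 (b(E) = -2*(E + E*E) = -2*(E + E**2) = -2*E - 2*E**2)
g(Y) = Y + Y**2 (g(Y) = Y**2 + Y = Y + Y**2)
b(sqrt(12 + 18)) - g(v(4 - 3)) = -2*sqrt(12 + 18)*(1 + sqrt(12 + 18)) - (-91)*(1 - 91) = -2*sqrt(30)*(1 + sqrt(30)) - (-91)*(-90) = -2*sqrt(30)*(1 + sqrt(30)) - 1*8190 = -2*sqrt(30)*(1 + sqrt(30)) - 8190 = -8190 - 2*sqrt(30)*(1 + sqrt(30))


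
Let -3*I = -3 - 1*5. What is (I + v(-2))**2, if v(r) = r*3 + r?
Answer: 256/9 ≈ 28.444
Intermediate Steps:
v(r) = 4*r (v(r) = 3*r + r = 4*r)
I = 8/3 (I = -(-3 - 1*5)/3 = -(-3 - 5)/3 = -1/3*(-8) = 8/3 ≈ 2.6667)
(I + v(-2))**2 = (8/3 + 4*(-2))**2 = (8/3 - 8)**2 = (-16/3)**2 = 256/9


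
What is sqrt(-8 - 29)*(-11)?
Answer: -11*I*sqrt(37) ≈ -66.91*I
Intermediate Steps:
sqrt(-8 - 29)*(-11) = sqrt(-37)*(-11) = (I*sqrt(37))*(-11) = -11*I*sqrt(37)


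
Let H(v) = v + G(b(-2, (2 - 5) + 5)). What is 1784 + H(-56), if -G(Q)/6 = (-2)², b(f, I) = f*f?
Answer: 1704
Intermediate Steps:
b(f, I) = f²
G(Q) = -24 (G(Q) = -6*(-2)² = -6*4 = -24)
H(v) = -24 + v (H(v) = v - 24 = -24 + v)
1784 + H(-56) = 1784 + (-24 - 56) = 1784 - 80 = 1704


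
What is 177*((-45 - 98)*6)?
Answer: -151866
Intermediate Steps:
177*((-45 - 98)*6) = 177*(-143*6) = 177*(-858) = -151866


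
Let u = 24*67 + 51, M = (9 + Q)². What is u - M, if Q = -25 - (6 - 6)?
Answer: 1403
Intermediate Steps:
Q = -25 (Q = -25 - 1*0 = -25 + 0 = -25)
M = 256 (M = (9 - 25)² = (-16)² = 256)
u = 1659 (u = 1608 + 51 = 1659)
u - M = 1659 - 1*256 = 1659 - 256 = 1403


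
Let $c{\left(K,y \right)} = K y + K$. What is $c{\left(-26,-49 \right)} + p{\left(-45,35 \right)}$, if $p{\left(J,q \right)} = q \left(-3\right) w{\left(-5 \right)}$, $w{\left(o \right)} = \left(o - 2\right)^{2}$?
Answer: $-3897$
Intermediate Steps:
$w{\left(o \right)} = \left(-2 + o\right)^{2}$
$p{\left(J,q \right)} = - 147 q$ ($p{\left(J,q \right)} = q \left(-3\right) \left(-2 - 5\right)^{2} = - 3 q \left(-7\right)^{2} = - 3 q 49 = - 147 q$)
$c{\left(K,y \right)} = K + K y$
$c{\left(-26,-49 \right)} + p{\left(-45,35 \right)} = - 26 \left(1 - 49\right) - 5145 = \left(-26\right) \left(-48\right) - 5145 = 1248 - 5145 = -3897$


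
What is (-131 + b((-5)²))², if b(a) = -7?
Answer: 19044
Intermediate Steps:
(-131 + b((-5)²))² = (-131 - 7)² = (-138)² = 19044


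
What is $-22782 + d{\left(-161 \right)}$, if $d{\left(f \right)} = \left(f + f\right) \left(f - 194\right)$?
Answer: $91528$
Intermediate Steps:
$d{\left(f \right)} = 2 f \left(-194 + f\right)$
$-22782 + d{\left(-161 \right)} = -22782 + 2 \left(-161\right) \left(-194 - 161\right) = -22782 + 2 \left(-161\right) \left(-355\right) = -22782 + 114310 = 91528$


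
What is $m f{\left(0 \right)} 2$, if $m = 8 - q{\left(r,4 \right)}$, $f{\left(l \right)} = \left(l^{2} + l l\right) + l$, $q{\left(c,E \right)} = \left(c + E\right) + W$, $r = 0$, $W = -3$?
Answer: $0$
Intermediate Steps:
$q{\left(c,E \right)} = -3 + E + c$ ($q{\left(c,E \right)} = \left(c + E\right) - 3 = \left(E + c\right) - 3 = -3 + E + c$)
$f{\left(l \right)} = l + 2 l^{2}$ ($f{\left(l \right)} = \left(l^{2} + l^{2}\right) + l = 2 l^{2} + l = l + 2 l^{2}$)
$m = 7$ ($m = 8 - \left(-3 + 4 + 0\right) = 8 - 1 = 7$)
$m f{\left(0 \right)} 2 = 7 \cdot 0 \left(1 + 2 \cdot 0\right) 2 = 7 \cdot 0 \left(1 + 0\right) 2 = 7 \cdot 0 \cdot 1 \cdot 2 = 7 \cdot 0 \cdot 2 = 0 \cdot 2 = 0$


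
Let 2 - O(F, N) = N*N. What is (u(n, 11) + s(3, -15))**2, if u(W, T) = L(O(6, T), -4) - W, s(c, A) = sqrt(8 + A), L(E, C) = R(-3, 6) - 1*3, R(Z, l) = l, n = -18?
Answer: (21 + I*sqrt(7))**2 ≈ 434.0 + 111.12*I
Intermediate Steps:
O(F, N) = 2 - N**2 (O(F, N) = 2 - N*N = 2 - N**2)
L(E, C) = 3 (L(E, C) = 6 - 1*3 = 6 - 3 = 3)
u(W, T) = 3 - W
(u(n, 11) + s(3, -15))**2 = ((3 - 1*(-18)) + sqrt(8 - 15))**2 = ((3 + 18) + sqrt(-7))**2 = (21 + I*sqrt(7))**2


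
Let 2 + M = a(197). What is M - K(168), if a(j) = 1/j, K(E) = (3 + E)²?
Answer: -5760870/197 ≈ -29243.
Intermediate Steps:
M = -393/197 (M = -2 + 1/197 = -393/197 ≈ -1.9949)
M - K(168) = -393/197 - (3 + 168)² = -393/197 - 1*171² = -393/197 - 1*29241 = -393/197 - 29241 = -5760870/197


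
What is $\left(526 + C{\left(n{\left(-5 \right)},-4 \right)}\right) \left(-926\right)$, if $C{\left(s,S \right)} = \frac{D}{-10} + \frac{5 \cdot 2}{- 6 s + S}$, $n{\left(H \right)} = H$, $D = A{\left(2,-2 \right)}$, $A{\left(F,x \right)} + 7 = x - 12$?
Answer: $- \frac{31809489}{65} \approx -4.8938 \cdot 10^{5}$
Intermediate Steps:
$A{\left(F,x \right)} = -19 + x$ ($A{\left(F,x \right)} = -7 + \left(x - 12\right) = -7 + \left(-12 + x\right) = -19 + x$)
$D = -21$ ($D = -19 - 2 = -21$)
$C{\left(s,S \right)} = \frac{21}{10} + \frac{10}{S - 6 s}$ ($C{\left(s,S \right)} = - \frac{21}{-10} + \frac{5 \cdot 2}{- 6 s + S} = \left(-21\right) \left(- \frac{1}{10}\right) + \frac{10}{S - 6 s} = \frac{21}{10} + \frac{10}{S - 6 s}$)
$\left(526 + C{\left(n{\left(-5 \right)},-4 \right)}\right) \left(-926\right) = \left(526 + \frac{100 - -630 + 21 \left(-4\right)}{10 \left(-4 - -30\right)}\right) \left(-926\right) = \left(526 + \frac{100 + 630 - 84}{10 \left(-4 + 30\right)}\right) \left(-926\right) = \left(526 + \frac{1}{10} \cdot \frac{1}{26} \cdot 646\right) \left(-926\right) = \left(526 + \frac{323}{130}\right) \left(-926\right) = \frac{68703}{130} \left(-926\right) = - \frac{31809489}{65}$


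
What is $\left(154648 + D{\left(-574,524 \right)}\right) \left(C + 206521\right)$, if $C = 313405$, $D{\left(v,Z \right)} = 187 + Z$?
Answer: $80775183434$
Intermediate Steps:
$\left(154648 + D{\left(-574,524 \right)}\right) \left(C + 206521\right) = \left(154648 + \left(187 + 524\right)\right) \left(313405 + 206521\right) = \left(154648 + 711\right) 519926 = 155359 \cdot 519926 = 80775183434$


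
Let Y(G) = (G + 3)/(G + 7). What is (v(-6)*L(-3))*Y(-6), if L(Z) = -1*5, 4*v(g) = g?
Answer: -45/2 ≈ -22.500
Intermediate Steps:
v(g) = g/4
L(Z) = -5
Y(G) = (3 + G)/(7 + G)
(v(-6)*L(-3))*Y(-6) = (((1/4)*(-6))*(-5))*((3 - 6)/(7 - 6)) = (-3/2*(-5))*(-3/1) = 15*(1*(-3))/2 = (15/2)*(-3) = -45/2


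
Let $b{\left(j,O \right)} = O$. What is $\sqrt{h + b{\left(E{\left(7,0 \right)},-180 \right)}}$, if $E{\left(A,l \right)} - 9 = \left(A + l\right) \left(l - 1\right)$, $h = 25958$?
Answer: $\sqrt{25778} \approx 160.56$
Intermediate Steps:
$E{\left(A,l \right)} = 9 + \left(-1 + l\right) \left(A + l\right)$ ($E{\left(A,l \right)} = 9 + \left(A + l\right) \left(l - 1\right) = 9 + \left(A + l\right) \left(-1 + l\right) = 9 + \left(-1 + l\right) \left(A + l\right)$)
$\sqrt{h + b{\left(E{\left(7,0 \right)},-180 \right)}} = \sqrt{25958 - 180} = \sqrt{25778}$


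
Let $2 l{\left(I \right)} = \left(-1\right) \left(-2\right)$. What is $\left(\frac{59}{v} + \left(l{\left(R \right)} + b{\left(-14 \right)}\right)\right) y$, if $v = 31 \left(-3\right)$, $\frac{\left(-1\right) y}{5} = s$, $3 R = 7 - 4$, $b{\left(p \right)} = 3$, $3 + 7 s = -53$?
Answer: $\frac{12520}{93} \approx 134.62$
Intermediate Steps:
$s = -8$ ($s = - \frac{3}{7} + \frac{1}{7} \left(-53\right) = - \frac{3}{7} - \frac{53}{7} = -8$)
$R = 1$ ($R = \frac{7 - 4}{3} = \frac{1}{3} \cdot 3 = 1$)
$y = 40$ ($y = \left(-5\right) \left(-8\right) = 40$)
$v = -93$
$l{\left(I \right)} = 1$ ($l{\left(I \right)} = \frac{\left(-1\right) \left(-2\right)}{2} = \frac{1}{2} \cdot 2 = 1$)
$\left(\frac{59}{v} + \left(l{\left(R \right)} + b{\left(-14 \right)}\right)\right) y = \left(\frac{59}{-93} + \left(1 + 3\right)\right) 40 = \left(59 \left(- \frac{1}{93}\right) + 4\right) 40 = \left(- \frac{59}{93} + 4\right) 40 = \frac{313}{93} \cdot 40 = \frac{12520}{93}$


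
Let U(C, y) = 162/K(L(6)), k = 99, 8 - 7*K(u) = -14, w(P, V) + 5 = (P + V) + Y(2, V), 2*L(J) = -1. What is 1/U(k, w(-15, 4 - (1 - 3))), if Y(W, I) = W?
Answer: 11/567 ≈ 0.019400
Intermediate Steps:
L(J) = -½ (L(J) = (½)*(-1) = -½)
w(P, V) = -3 + P + V (w(P, V) = -5 + ((P + V) + 2) = -5 + (2 + P + V) = -3 + P + V)
K(u) = 22/7 (K(u) = 8/7 - ⅐*(-14) = 8/7 + 2 = 22/7)
U(C, y) = 567/11 (U(C, y) = 162/(22/7) = 162*(7/22) = 567/11)
1/U(k, w(-15, 4 - (1 - 3))) = 1/(567/11) = 11/567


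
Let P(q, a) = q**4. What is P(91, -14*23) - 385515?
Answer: 68189446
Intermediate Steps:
P(91, -14*23) - 385515 = 91**4 - 385515 = 68574961 - 385515 = 68189446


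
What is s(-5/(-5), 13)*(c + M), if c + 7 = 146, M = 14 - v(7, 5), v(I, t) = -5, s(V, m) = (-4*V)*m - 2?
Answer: -8532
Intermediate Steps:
s(V, m) = -2 - 4*V*m (s(V, m) = -4*V*m - 2 = -2 - 4*V*m)
M = 19 (M = 14 - 1*(-5) = 14 + 5 = 19)
c = 139 (c = -7 + 146 = 139)
s(-5/(-5), 13)*(c + M) = (-2 - 4*(-5/(-5))*13)*(139 + 19) = (-2 - 4*(-5*(-⅕))*13)*158 = (-2 - 4*1*13)*158 = (-2 - 52)*158 = -54*158 = -8532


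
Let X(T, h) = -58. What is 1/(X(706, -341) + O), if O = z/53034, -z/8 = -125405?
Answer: -26517/1036366 ≈ -0.025587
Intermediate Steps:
z = 1003240 (z = -8*(-125405) = 1003240)
O = 501620/26517 (O = 1003240/53034 = 1003240*(1/53034) = 501620/26517 ≈ 18.917)
1/(X(706, -341) + O) = 1/(-58 + 501620/26517) = 1/(-1036366/26517) = -26517/1036366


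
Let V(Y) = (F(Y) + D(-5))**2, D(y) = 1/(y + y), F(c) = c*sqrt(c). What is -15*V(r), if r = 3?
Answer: -8103/20 + 9*sqrt(3) ≈ -389.56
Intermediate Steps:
F(c) = c**(3/2)
D(y) = 1/(2*y)
V(Y) = (-1/10 + Y**(3/2))**2 (V(Y) = (Y**(3/2) + (1/2)/(-5))**2 = (Y**(3/2) + (1/2)*(-1/5))**2 = (Y**(3/2) - 1/10)**2 = (-1/10 + Y**(3/2))**2)
-15*V(r) = -3*(-1 + 10*3**(3/2))**2/20 = -3*(-1 + 10*(3*sqrt(3)))**2/20 = -3*(-1 + 30*sqrt(3))**2/20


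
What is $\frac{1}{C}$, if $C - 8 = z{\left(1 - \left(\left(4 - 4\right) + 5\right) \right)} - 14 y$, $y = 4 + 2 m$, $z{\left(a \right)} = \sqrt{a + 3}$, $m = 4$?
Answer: $- \frac{160}{25601} - \frac{i}{25601} \approx -0.0062498 - 3.9061 \cdot 10^{-5} i$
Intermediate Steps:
$z{\left(a \right)} = \sqrt{3 + a}$
$y = 12$ ($y = 4 + 2 \cdot 4 = 4 + 8 = 12$)
$C = -160 + i$ ($C = 8 + \left(\sqrt{3 + \left(1 - \left(\left(4 - 4\right) + 5\right)\right)} - 168\right) = 8 - \left(168 - \sqrt{3 + \left(1 - \left(0 + 5\right)\right)}\right) = 8 - \left(168 - \sqrt{3 + \left(1 - 5\right)}\right) = 8 - \left(168 - \sqrt{3 - 4}\right) = 8 - \left(168 - \sqrt{-1}\right) = 8 - \left(168 - i\right) = -160 + i \approx -160.0 + 1.0 i$)
$\frac{1}{C} = \frac{1}{-160 + i} = \frac{-160 - i}{25601}$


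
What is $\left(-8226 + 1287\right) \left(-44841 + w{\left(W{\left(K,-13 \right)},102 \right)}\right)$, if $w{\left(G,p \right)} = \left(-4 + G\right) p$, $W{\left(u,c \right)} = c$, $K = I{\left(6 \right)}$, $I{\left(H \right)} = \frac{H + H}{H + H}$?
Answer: $323183925$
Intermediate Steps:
$I{\left(H \right)} = 1$ ($I{\left(H \right)} = \frac{2 H}{2 H} = 2 H \frac{1}{2 H} = 1$)
$K = 1$
$w{\left(G,p \right)} = p \left(-4 + G\right)$
$\left(-8226 + 1287\right) \left(-44841 + w{\left(W{\left(K,-13 \right)},102 \right)}\right) = \left(-8226 + 1287\right) \left(-44841 + 102 \left(-4 - 13\right)\right) = - 6939 \left(-44841 + 102 \left(-17\right)\right) = - 6939 \left(-44841 - 1734\right) = \left(-6939\right) \left(-46575\right) = 323183925$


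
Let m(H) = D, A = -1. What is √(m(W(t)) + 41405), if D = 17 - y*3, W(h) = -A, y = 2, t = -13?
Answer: 2*√10354 ≈ 203.51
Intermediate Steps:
W(h) = 1 (W(h) = -1*(-1) = 1)
D = 11 (D = 17 - 2*3 = 17 - 6 = 11)
m(H) = 11
√(m(W(t)) + 41405) = √(11 + 41405) = √41416 = 2*√10354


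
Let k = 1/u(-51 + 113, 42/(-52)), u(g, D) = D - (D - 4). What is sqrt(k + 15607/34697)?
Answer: 5*sqrt(134797845)/69394 ≈ 0.83655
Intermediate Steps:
u(g, D) = 4 (u(g, D) = D - (-4 + D) = D + (4 - D) = 4)
k = 1/4 ≈ 0.25000
sqrt(k + 15607/34697) = sqrt(1/4 + 15607/34697) = sqrt(97125/138788) = 5*sqrt(134797845)/69394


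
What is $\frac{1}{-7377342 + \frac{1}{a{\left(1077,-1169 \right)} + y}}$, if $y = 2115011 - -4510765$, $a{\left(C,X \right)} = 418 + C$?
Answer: $- \frac{6627271}{48891644693681} \approx -1.3555 \cdot 10^{-7}$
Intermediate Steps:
$y = 6625776$ ($y = 2115011 + 4510765 = 6625776$)
$\frac{1}{-7377342 + \frac{1}{a{\left(1077,-1169 \right)} + y}} = \frac{1}{-7377342 + \frac{1}{\left(418 + 1077\right) + 6625776}} = \frac{1}{-7377342 + \frac{1}{1495 + 6625776}} = \frac{1}{-7377342 + \frac{1}{6627271}} = \frac{1}{- \frac{48891644693681}{6627271}} = - \frac{6627271}{48891644693681}$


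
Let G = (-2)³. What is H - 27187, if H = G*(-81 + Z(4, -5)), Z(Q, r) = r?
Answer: -26499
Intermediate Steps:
G = -8
H = 688 (H = -8*(-81 - 5) = -8*(-86) = 688)
H - 27187 = 688 - 27187 = -26499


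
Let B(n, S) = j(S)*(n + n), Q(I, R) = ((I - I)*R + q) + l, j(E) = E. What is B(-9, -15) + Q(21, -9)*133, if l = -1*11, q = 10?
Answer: 137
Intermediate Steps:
l = -11
Q(I, R) = -1 (Q(I, R) = ((I - I)*R + 10) - 11 = (0*R + 10) - 11 = (0 + 10) - 11 = 10 - 11 = -1)
B(n, S) = 2*S*n (B(n, S) = S*(n + n) = S*(2*n) = 2*S*n)
B(-9, -15) + Q(21, -9)*133 = 2*(-15)*(-9) - 1*133 = 270 - 133 = 137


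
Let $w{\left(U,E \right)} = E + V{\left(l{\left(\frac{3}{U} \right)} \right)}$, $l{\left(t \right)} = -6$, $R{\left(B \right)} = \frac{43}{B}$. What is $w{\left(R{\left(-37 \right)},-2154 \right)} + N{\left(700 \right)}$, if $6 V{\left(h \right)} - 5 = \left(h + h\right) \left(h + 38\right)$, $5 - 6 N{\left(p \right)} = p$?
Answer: $-2333$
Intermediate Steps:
$N{\left(p \right)} = \frac{5}{6} - \frac{p}{6}$
$V{\left(h \right)} = \frac{5}{6} + \frac{h \left(38 + h\right)}{3}$ ($V{\left(h \right)} = \frac{5}{6} + \frac{\left(h + h\right) \left(h + 38\right)}{6} = \frac{5}{6} + \frac{2 h \left(38 + h\right)}{6} = \frac{5}{6} + \frac{h \left(38 + h\right)}{3}$)
$w{\left(U,E \right)} = - \frac{379}{6} + E$ ($w{\left(U,E \right)} = E + \left(\frac{5}{6} + \frac{\left(-6\right)^{2}}{3} + \frac{38}{3} \left(-6\right)\right) = E + \left(\frac{5}{6} + \frac{1}{3} \cdot 36 - 76\right) = E + \left(\frac{5}{6} + 12 - 76\right) = E - \frac{379}{6} = - \frac{379}{6} + E$)
$w{\left(R{\left(-37 \right)},-2154 \right)} + N{\left(700 \right)} = \left(- \frac{379}{6} - 2154\right) + \left(\frac{5}{6} - \frac{350}{3}\right) = - \frac{13303}{6} + \left(\frac{5}{6} - \frac{350}{3}\right) = - \frac{13303}{6} - \frac{695}{6} = -2333$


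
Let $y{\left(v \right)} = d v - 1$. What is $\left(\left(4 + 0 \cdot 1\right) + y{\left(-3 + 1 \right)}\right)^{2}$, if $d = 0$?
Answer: $9$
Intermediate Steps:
$y{\left(v \right)} = -1$ ($y{\left(v \right)} = 0 v - 1 = 0 - 1 = -1$)
$\left(\left(4 + 0 \cdot 1\right) + y{\left(-3 + 1 \right)}\right)^{2} = \left(\left(4 + 0 \cdot 1\right) - 1\right)^{2} = \left(\left(4 + 0\right) - 1\right)^{2} = \left(4 - 1\right)^{2} = 3^{2} = 9$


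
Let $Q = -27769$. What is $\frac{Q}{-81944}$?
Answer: $\frac{27769}{81944} \approx 0.33888$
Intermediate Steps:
$\frac{Q}{-81944} = - \frac{27769}{-81944} = \left(-27769\right) \left(- \frac{1}{81944}\right) = \frac{27769}{81944}$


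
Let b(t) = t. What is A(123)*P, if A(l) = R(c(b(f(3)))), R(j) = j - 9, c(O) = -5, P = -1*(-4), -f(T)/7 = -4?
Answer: -56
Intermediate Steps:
f(T) = 28 (f(T) = -7*(-4) = 28)
P = 4
R(j) = -9 + j
A(l) = -14 (A(l) = -9 - 5 = -14)
A(123)*P = -14*4 = -56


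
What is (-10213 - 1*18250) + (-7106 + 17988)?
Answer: -17581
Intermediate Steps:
(-10213 - 1*18250) + (-7106 + 17988) = (-10213 - 18250) + 10882 = -28463 + 10882 = -17581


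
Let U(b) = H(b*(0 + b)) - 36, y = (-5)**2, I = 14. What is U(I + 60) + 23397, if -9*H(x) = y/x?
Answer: 1151323499/49284 ≈ 23361.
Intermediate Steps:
y = 25
H(x) = -25/(9*x)
U(b) = -36 - 25/(9*b**2) (U(b) = -25*1/(b*(0 + b))/9 - 36 = -25/(9*b**2) - 36 = -36 - 25/(9*b**2))
U(I + 60) + 23397 = (-36 - 25/(9*(14 + 60)**2)) + 23397 = (-36 - 25/9/74**2) + 23397 = (-36 - 25/9*1/5476) + 23397 = (-36 - 25/49284) + 23397 = -1774249/49284 + 23397 = 1151323499/49284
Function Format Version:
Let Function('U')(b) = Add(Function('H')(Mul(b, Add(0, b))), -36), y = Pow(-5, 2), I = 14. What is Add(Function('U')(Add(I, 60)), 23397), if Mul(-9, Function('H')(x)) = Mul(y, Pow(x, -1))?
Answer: Rational(1151323499, 49284) ≈ 23361.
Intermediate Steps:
y = 25
Function('H')(x) = Mul(Rational(-25, 9), Pow(x, -1)) (Function('H')(x) = Mul(Rational(-1, 9), Mul(25, Pow(x, -1))) = Mul(Rational(-25, 9), Pow(x, -1)))
Function('U')(b) = Add(-36, Mul(Rational(-25, 9), Pow(b, -2))) (Function('U')(b) = Add(Mul(Rational(-25, 9), Pow(Mul(b, Add(0, b)), -1)), -36) = Add(Mul(Rational(-25, 9), Pow(Mul(b, b), -1)), -36) = Add(Mul(Rational(-25, 9), Pow(Pow(b, 2), -1)), -36) = Add(Mul(Rational(-25, 9), Pow(b, -2)), -36) = Add(-36, Mul(Rational(-25, 9), Pow(b, -2))))
Add(Function('U')(Add(I, 60)), 23397) = Add(Add(-36, Mul(Rational(-25, 9), Pow(Add(14, 60), -2))), 23397) = Add(Add(-36, Mul(Rational(-25, 9), Pow(74, -2))), 23397) = Add(Add(-36, Mul(Rational(-25, 9), Rational(1, 5476))), 23397) = Add(Add(-36, Rational(-25, 49284)), 23397) = Add(Rational(-1774249, 49284), 23397) = Rational(1151323499, 49284)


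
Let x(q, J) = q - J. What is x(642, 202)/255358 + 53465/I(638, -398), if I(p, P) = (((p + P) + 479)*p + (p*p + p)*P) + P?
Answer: 28769446905/20658348821048 ≈ 0.0013926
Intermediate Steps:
I(p, P) = P + P*(p + p²) + p*(479 + P + p) (I(p, P) = (((P + p) + 479)*p + (p² + p)*P) + P = ((479 + P + p)*p + (p + p²)*P) + P = (p*(479 + P + p) + P*(p + p²)) + P = (P*(p + p²) + p*(479 + P + p)) + P = P + P*(p + p²) + p*(479 + P + p))
x(642, 202)/255358 + 53465/I(638, -398) = (642 - 1*202)/255358 + 53465/(-398 + 638² + 479*638 - 398*638² + 2*(-398)*638) = (642 - 202)*(1/255358) + 53465/(-398 + 407044 + 305602 - 398*407044 - 507848) = 440*(1/255358) + 53465/(-398 + 407044 + 305602 - 162003512 - 507848) = 220/127679 + 53465/(-161799112) = 220/127679 + 53465*(-1/161799112) = 220/127679 - 53465/161799112 = 28769446905/20658348821048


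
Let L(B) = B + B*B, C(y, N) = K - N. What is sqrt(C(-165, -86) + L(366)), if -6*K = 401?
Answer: sqrt(4836282)/6 ≈ 366.53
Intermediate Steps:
K = -401/6 (K = -1/6*401 = -401/6 ≈ -66.833)
C(y, N) = -401/6 - N
L(B) = B + B**2
sqrt(C(-165, -86) + L(366)) = sqrt((-401/6 - 1*(-86)) + 366*(1 + 366)) = sqrt((-401/6 + 86) + 366*367) = sqrt(115/6 + 134322) = sqrt(806047/6) = sqrt(4836282)/6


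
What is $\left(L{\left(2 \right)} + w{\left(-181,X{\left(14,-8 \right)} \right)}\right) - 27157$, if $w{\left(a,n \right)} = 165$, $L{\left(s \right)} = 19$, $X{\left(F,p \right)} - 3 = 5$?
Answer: $-26973$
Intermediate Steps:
$X{\left(F,p \right)} = 8$ ($X{\left(F,p \right)} = 3 + 5 = 8$)
$\left(L{\left(2 \right)} + w{\left(-181,X{\left(14,-8 \right)} \right)}\right) - 27157 = \left(19 + 165\right) - 27157 = 184 - 27157 = -26973$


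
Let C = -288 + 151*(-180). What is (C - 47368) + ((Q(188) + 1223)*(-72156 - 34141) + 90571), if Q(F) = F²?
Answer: -3886946664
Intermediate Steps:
C = -27468 (C = -288 - 27180 = -27468)
(C - 47368) + ((Q(188) + 1223)*(-72156 - 34141) + 90571) = (-27468 - 47368) + ((188² + 1223)*(-72156 - 34141) + 90571) = -74836 + ((35344 + 1223)*(-106297) + 90571) = -74836 + (36567*(-106297) + 90571) = -74836 + (-3886962399 + 90571) = -74836 - 3886871828 = -3886946664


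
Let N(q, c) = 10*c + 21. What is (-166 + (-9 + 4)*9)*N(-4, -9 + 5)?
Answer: 4009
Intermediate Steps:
N(q, c) = 21 + 10*c
(-166 + (-9 + 4)*9)*N(-4, -9 + 5) = (-166 + (-9 + 4)*9)*(21 + 10*(-9 + 5)) = (-166 - 5*9)*(21 + 10*(-4)) = (-166 - 45)*(21 - 40) = -211*(-19) = 4009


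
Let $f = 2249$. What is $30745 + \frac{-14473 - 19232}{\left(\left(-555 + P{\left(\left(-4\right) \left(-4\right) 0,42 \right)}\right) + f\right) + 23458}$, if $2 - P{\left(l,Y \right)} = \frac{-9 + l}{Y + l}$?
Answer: $\frac{10826656585}{352159} \approx 30744.0$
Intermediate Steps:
$P{\left(l,Y \right)} = 2 - \frac{-9 + l}{Y + l}$
$30745 + \frac{-14473 - 19232}{\left(\left(-555 + P{\left(\left(-4\right) \left(-4\right) 0,42 \right)}\right) + f\right) + 23458} = 30745 + \frac{-14473 - 19232}{\left(\left(-555 + \frac{9 + \left(-4\right) \left(-4\right) 0 + 2 \cdot 42}{42 + \left(-4\right) \left(-4\right) 0}\right) + 2249\right) + 23458} = 30745 - \frac{33705}{\left(\left(-555 + \frac{9 + 16 \cdot 0 + 84}{42 + 16 \cdot 0}\right) + 2249\right) + 23458} = 30745 - \frac{33705}{\left(\left(-555 + \frac{9 + 0 + 84}{42 + 0}\right) + 2249\right) + 23458} = 30745 - \frac{33705}{\left(\left(-555 + \frac{1}{42} \cdot 93\right) + 2249\right) + 23458} = 30745 - \frac{33705}{\left(\left(-555 + \frac{31}{14}\right) + 2249\right) + 23458} = 30745 - \frac{33705}{\left(- \frac{7739}{14} + 2249\right) + 23458} = 30745 - \frac{33705}{\frac{23747}{14} + 23458} = 30745 - \frac{33705}{\frac{352159}{14}} = 30745 - \frac{471870}{352159} = \frac{10826656585}{352159}$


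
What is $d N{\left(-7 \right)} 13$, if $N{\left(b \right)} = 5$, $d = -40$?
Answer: $-2600$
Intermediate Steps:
$d N{\left(-7 \right)} 13 = \left(-40\right) 5 \cdot 13 = \left(-200\right) 13 = -2600$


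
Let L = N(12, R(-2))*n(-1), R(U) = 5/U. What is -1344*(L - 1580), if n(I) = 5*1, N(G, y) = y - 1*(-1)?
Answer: 2133600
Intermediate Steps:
N(G, y) = 1 + y (N(G, y) = y + 1 = 1 + y)
n(I) = 5
L = -15/2 (L = (1 + 5/(-2))*5 = (1 + 5*(-½))*5 = (1 - 5/2)*5 = -3/2*5 = -15/2 ≈ -7.5000)
-1344*(L - 1580) = -1344*(-15/2 - 1580) = -1344*(-3175/2) = 2133600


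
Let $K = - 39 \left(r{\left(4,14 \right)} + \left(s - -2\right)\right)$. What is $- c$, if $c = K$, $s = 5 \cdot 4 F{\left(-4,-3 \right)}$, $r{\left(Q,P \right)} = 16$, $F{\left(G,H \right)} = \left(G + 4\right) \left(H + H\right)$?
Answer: $702$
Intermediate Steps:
$F{\left(G,H \right)} = 2 H \left(4 + G\right)$ ($F{\left(G,H \right)} = \left(4 + G\right) 2 H = 2 H \left(4 + G\right)$)
$s = 0$ ($s = 5 \cdot 4 \cdot 2 \left(-3\right) \left(4 - 4\right) = 20 \cdot 2 \left(-3\right) 0 = 20 \cdot 0 = 0$)
$K = -702$ ($K = - 39 \left(16 + \left(0 - -2\right)\right) = - 39 \left(16 + \left(0 + 2\right)\right) = - 39 \left(16 + 2\right) = \left(-39\right) 18 = -702$)
$c = -702$
$- c = \left(-1\right) \left(-702\right) = 702$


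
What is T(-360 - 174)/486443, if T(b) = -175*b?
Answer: 93450/486443 ≈ 0.19211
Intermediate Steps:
T(-360 - 174)/486443 = -175*(-360 - 174)/486443 = -175*(-534)*(1/486443) = 93450*(1/486443) = 93450/486443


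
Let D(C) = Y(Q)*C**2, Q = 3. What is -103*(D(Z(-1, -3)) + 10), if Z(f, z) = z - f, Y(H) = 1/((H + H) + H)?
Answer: -9682/9 ≈ -1075.8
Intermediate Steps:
Y(H) = 1/(3*H) (Y(H) = 1/(2*H + H) = 1/(3*H))
D(C) = C**2/9 (D(C) = ((1/3)/3)*C**2 = ((1/3)*(1/3))*C**2 = C**2/9)
-103*(D(Z(-1, -3)) + 10) = -103*((-3 - 1*(-1))**2/9 + 10) = -103*((-3 + 1)**2/9 + 10) = -103*((1/9)*(-2)**2 + 10) = -103*((1/9)*4 + 10) = -103*(4/9 + 10) = -103*94/9 = -9682/9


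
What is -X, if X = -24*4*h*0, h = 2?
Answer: 0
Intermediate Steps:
X = 0 (X = -24*4*2*0 = -192*0 = -24*0 = 0)
-X = -1*0 = 0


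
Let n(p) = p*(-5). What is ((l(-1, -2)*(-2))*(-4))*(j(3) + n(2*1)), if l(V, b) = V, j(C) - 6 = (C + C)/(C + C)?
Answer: 24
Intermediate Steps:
j(C) = 7 (j(C) = 6 + (C + C)/(C + C) = 6 + (2*C)/((2*C)) = 6 + (2*C)*(1/(2*C)) = 6 + 1 = 7)
n(p) = -5*p
((l(-1, -2)*(-2))*(-4))*(j(3) + n(2*1)) = (-1*(-2)*(-4))*(7 - 10) = (2*(-4))*(7 - 5*2) = -8*(7 - 10) = -8*(-3) = 24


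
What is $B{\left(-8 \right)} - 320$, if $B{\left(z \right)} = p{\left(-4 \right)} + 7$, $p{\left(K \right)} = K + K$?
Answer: $-321$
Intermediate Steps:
$p{\left(K \right)} = 2 K$
$B{\left(z \right)} = -1$ ($B{\left(z \right)} = 2 \left(-4\right) + 7 = -8 + 7 = -1$)
$B{\left(-8 \right)} - 320 = -1 - 320 = -321$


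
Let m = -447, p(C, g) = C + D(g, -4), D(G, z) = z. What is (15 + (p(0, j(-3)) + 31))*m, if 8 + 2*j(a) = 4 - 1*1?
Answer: -18774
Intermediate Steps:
j(a) = -5/2 (j(a) = -4 + (4 - 1*1)/2 = -4 + (4 - 1)/2 = -4 + (½)*3 = -4 + 3/2 = -5/2)
p(C, g) = -4 + C (p(C, g) = C - 4 = -4 + C)
(15 + (p(0, j(-3)) + 31))*m = (15 + ((-4 + 0) + 31))*(-447) = (15 + (-4 + 31))*(-447) = (15 + 27)*(-447) = 42*(-447) = -18774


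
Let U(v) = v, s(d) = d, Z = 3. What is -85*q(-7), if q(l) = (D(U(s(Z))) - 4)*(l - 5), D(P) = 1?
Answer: -3060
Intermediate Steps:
q(l) = 15 - 3*l (q(l) = (1 - 4)*(l - 5) = -3*(-5 + l) = 15 - 3*l)
-85*q(-7) = -85*(15 - 3*(-7)) = -85*(15 + 21) = -85*36 = -3060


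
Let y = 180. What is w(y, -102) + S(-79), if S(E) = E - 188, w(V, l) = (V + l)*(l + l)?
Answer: -16179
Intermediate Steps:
w(V, l) = 2*l*(V + l) (w(V, l) = (V + l)*(2*l) = 2*l*(V + l))
S(E) = -188 + E
w(y, -102) + S(-79) = 2*(-102)*(180 - 102) + (-188 - 79) = 2*(-102)*78 - 267 = -15912 - 267 = -16179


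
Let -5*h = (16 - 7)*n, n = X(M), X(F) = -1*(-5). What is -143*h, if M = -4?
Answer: 1287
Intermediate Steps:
X(F) = 5
n = 5
h = -9 (h = -(16 - 7)*5/5 = -9*5/5 = -⅕*45 = -9)
-143*h = -143*(-9) = 1287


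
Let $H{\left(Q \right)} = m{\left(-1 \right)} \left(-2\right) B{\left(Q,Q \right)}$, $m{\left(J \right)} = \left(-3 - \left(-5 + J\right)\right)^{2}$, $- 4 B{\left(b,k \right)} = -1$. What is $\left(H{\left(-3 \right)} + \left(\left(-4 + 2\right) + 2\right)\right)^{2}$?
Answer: $\frac{81}{4} \approx 20.25$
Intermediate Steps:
$B{\left(b,k \right)} = \frac{1}{4}$ ($B{\left(b,k \right)} = \left(- \frac{1}{4}\right) \left(-1\right) = \frac{1}{4}$)
$m{\left(J \right)} = \left(2 - J\right)^{2}$
$H{\left(Q \right)} = - \frac{9}{2}$ ($H{\left(Q \right)} = \left(-2 - 1\right)^{2} \left(-2\right) \frac{1}{4} = \left(-3\right)^{2} \left(-2\right) \frac{1}{4} = 9 \left(-2\right) \frac{1}{4} = \left(-18\right) \frac{1}{4} = - \frac{9}{2}$)
$\left(H{\left(-3 \right)} + \left(\left(-4 + 2\right) + 2\right)\right)^{2} = \left(- \frac{9}{2} + \left(\left(-4 + 2\right) + 2\right)\right)^{2} = \left(- \frac{9}{2} + \left(-2 + 2\right)\right)^{2} = \left(- \frac{9}{2} + 0\right)^{2} = \left(- \frac{9}{2}\right)^{2} = \frac{81}{4}$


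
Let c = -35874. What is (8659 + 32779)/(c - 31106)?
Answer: -20719/33490 ≈ -0.61866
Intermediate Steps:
(8659 + 32779)/(c - 31106) = (8659 + 32779)/(-35874 - 31106) = 41438/(-66980) = 41438*(-1/66980) = -20719/33490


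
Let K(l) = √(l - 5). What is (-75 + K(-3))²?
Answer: 5617 - 300*I*√2 ≈ 5617.0 - 424.26*I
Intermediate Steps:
K(l) = √(-5 + l)
(-75 + K(-3))² = (-75 + √(-5 - 3))² = (-75 + √(-8))² = (-75 + 2*I*√2)²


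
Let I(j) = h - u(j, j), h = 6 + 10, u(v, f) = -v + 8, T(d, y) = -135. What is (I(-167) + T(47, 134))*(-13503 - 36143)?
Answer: 14595924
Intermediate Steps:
u(v, f) = 8 - v
h = 16
I(j) = 8 + j (I(j) = 16 - (8 - j) = 16 + (-8 + j) = 8 + j)
(I(-167) + T(47, 134))*(-13503 - 36143) = ((8 - 167) - 135)*(-13503 - 36143) = (-159 - 135)*(-49646) = -294*(-49646) = 14595924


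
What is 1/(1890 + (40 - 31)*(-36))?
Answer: 1/1566 ≈ 0.00063857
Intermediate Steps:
1/(1890 + (40 - 31)*(-36)) = 1/(1890 + 9*(-36)) = 1/(1890 - 324) = 1/1566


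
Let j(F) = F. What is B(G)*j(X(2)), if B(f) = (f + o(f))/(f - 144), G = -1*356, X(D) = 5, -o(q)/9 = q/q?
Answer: 73/20 ≈ 3.6500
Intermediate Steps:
o(q) = -9 (o(q) = -9*q/q = -9*1 = -9)
G = -356
B(f) = (-9 + f)/(-144 + f) (B(f) = (f - 9)/(f - 144) = (-9 + f)/(-144 + f))
B(G)*j(X(2)) = ((-9 - 356)/(-144 - 356))*5 = (-365/(-500))*5 = -1/500*(-365)*5 = (73/100)*5 = 73/20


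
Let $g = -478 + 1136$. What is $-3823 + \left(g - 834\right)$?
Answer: $-3999$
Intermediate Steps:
$g = 658$
$-3823 + \left(g - 834\right) = -3823 + \left(658 - 834\right) = -3823 - 176 = -3999$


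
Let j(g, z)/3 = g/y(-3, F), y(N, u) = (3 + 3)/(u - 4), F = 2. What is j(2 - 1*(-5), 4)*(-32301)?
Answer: 226107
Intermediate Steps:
y(N, u) = 6/(-4 + u)
j(g, z) = -g (j(g, z) = 3*(g/((6/(-4 + 2)))) = 3*(g/((6/(-2)))) = 3*(g/((6*(-½)))) = 3*(g/(-3)) = 3*(g*(-⅓)) = 3*(-g/3) = -g)
j(2 - 1*(-5), 4)*(-32301) = -(2 - 1*(-5))*(-32301) = -(2 + 5)*(-32301) = -1*7*(-32301) = -7*(-32301) = 226107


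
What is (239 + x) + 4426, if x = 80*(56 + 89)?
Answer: 16265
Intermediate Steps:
x = 11600 (x = 80*145 = 11600)
(239 + x) + 4426 = (239 + 11600) + 4426 = 11839 + 4426 = 16265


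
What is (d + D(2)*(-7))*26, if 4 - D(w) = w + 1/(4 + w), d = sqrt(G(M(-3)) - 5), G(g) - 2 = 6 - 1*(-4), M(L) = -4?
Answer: -1001/3 + 26*sqrt(7) ≈ -264.88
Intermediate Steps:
G(g) = 12 (G(g) = 2 + (6 - 1*(-4)) = 2 + (6 + 4) = 2 + 10 = 12)
d = sqrt(7) (d = sqrt(12 - 5) = sqrt(7) ≈ 2.6458)
D(w) = 4 - w - 1/(4 + w) (D(w) = 4 - (w + 1/(4 + w)) = 4 + (-w - 1/(4 + w)) = 4 - w - 1/(4 + w))
(d + D(2)*(-7))*26 = (sqrt(7) + ((15 - 1*2**2)/(4 + 2))*(-7))*26 = (sqrt(7) + ((15 - 1*4)/6)*(-7))*26 = (sqrt(7) + ((15 - 4)/6)*(-7))*26 = (sqrt(7) + ((1/6)*11)*(-7))*26 = (sqrt(7) + (11/6)*(-7))*26 = (sqrt(7) - 77/6)*26 = (-77/6 + sqrt(7))*26 = -1001/3 + 26*sqrt(7)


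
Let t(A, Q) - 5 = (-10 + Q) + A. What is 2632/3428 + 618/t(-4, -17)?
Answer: -256259/11141 ≈ -23.001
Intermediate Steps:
t(A, Q) = -5 + A + Q (t(A, Q) = 5 + ((-10 + Q) + A) = 5 + (-10 + A + Q) = -5 + A + Q)
2632/3428 + 618/t(-4, -17) = 2632/3428 + 618/(-5 - 4 - 17) = 2632*(1/3428) + 618/(-26) = 658/857 + 618*(-1/26) = 658/857 - 309/13 = -256259/11141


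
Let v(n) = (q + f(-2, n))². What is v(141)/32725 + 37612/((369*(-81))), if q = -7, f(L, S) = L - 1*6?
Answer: -48965107/39124701 ≈ -1.2515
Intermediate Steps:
f(L, S) = -6 + L (f(L, S) = L - 6 = -6 + L)
v(n) = 225 (v(n) = (-7 + (-6 - 2))² = (-7 - 8)² = (-15)² = 225)
v(141)/32725 + 37612/((369*(-81))) = 225/32725 + 37612/((369*(-81))) = 225*(1/32725) + 37612/(-29889) = 9/1309 + 37612*(-1/29889) = 9/1309 - 37612/29889 = -48965107/39124701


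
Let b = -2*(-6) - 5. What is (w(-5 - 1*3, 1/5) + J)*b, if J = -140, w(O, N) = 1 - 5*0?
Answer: -973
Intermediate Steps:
w(O, N) = 1 (w(O, N) = 1 + 0 = 1)
b = 7 (b = 12 - 5 = 7)
(w(-5 - 1*3, 1/5) + J)*b = (1 - 140)*7 = -139*7 = -973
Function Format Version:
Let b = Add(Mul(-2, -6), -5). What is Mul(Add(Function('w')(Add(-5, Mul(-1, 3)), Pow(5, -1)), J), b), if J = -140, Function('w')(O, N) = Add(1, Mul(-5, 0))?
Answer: -973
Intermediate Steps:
Function('w')(O, N) = 1 (Function('w')(O, N) = Add(1, 0) = 1)
b = 7 (b = Add(12, -5) = 7)
Mul(Add(Function('w')(Add(-5, Mul(-1, 3)), Pow(5, -1)), J), b) = Mul(Add(1, -140), 7) = Mul(-139, 7) = -973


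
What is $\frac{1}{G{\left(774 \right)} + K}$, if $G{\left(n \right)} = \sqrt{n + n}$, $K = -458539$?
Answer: $- \frac{458539}{210258012973} - \frac{6 \sqrt{43}}{210258012973} \approx -2.181 \cdot 10^{-6}$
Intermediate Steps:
$G{\left(n \right)} = \sqrt{2} \sqrt{n}$ ($G{\left(n \right)} = \sqrt{2 n} = \sqrt{2} \sqrt{n}$)
$\frac{1}{G{\left(774 \right)} + K} = \frac{1}{\sqrt{2} \sqrt{774} - 458539} = \frac{1}{\sqrt{2} \cdot 3 \sqrt{86} - 458539} = \frac{1}{6 \sqrt{43} - 458539} = \frac{1}{-458539 + 6 \sqrt{43}}$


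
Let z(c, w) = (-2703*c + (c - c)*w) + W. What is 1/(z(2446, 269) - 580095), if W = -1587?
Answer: -1/7193220 ≈ -1.3902e-7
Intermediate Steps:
z(c, w) = -1587 - 2703*c (z(c, w) = (-2703*c + (c - c)*w) - 1587 = (-2703*c + 0*w) - 1587 = (-2703*c + 0) - 1587 = -2703*c - 1587 = -1587 - 2703*c)
1/(z(2446, 269) - 580095) = 1/((-1587 - 2703*2446) - 580095) = 1/((-1587 - 6611538) - 580095) = 1/(-6613125 - 580095) = 1/(-7193220) = -1/7193220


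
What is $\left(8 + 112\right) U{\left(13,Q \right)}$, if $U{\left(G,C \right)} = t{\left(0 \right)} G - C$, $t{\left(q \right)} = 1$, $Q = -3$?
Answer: $1920$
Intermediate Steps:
$U{\left(G,C \right)} = G - C$ ($U{\left(G,C \right)} = 1 G - C = G - C$)
$\left(8 + 112\right) U{\left(13,Q \right)} = \left(8 + 112\right) \left(13 - -3\right) = 120 \left(13 + 3\right) = 120 \cdot 16 = 1920$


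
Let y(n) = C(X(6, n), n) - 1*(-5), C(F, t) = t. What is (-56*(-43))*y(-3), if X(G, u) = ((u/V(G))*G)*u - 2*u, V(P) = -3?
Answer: 4816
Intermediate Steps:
X(G, u) = -2*u - G*u**2/3 (X(G, u) = ((u/(-3))*G)*u - 2*u = ((u*(-1/3))*G)*u - 2*u = ((-u/3)*G)*u - 2*u = (-G*u/3)*u - 2*u = -G*u**2/3 - 2*u = -2*u - G*u**2/3)
y(n) = 5 + n (y(n) = n - 1*(-5) = n + 5 = 5 + n)
(-56*(-43))*y(-3) = (-56*(-43))*(5 - 3) = 2408*2 = 4816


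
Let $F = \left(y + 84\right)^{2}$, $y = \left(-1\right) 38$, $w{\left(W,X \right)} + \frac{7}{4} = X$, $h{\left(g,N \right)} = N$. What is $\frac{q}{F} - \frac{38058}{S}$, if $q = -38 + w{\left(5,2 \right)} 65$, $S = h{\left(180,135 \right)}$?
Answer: $- \frac{107378219}{380880} \approx -281.92$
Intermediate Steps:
$w{\left(W,X \right)} = - \frac{7}{4} + X$
$y = -38$
$S = 135$
$q = - \frac{87}{4}$ ($q = -38 + \left(- \frac{7}{4} + 2\right) 65 = -38 + \frac{1}{4} \cdot 65 = -38 + \frac{65}{4} = - \frac{87}{4} \approx -21.75$)
$F = 2116$ ($F = \left(-38 + 84\right)^{2} = 46^{2} = 2116$)
$\frac{q}{F} - \frac{38058}{S} = - \frac{87}{4 \cdot 2116} - \frac{38058}{135} = \left(- \frac{87}{4}\right) \frac{1}{2116} - \frac{12686}{45} = - \frac{87}{8464} - \frac{12686}{45} = - \frac{107378219}{380880}$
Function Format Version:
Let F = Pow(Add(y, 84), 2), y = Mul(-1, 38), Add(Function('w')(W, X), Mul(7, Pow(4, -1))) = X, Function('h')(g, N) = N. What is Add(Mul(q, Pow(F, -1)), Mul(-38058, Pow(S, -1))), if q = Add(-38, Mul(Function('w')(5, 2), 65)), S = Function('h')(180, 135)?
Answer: Rational(-107378219, 380880) ≈ -281.92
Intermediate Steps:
Function('w')(W, X) = Add(Rational(-7, 4), X)
y = -38
S = 135
q = Rational(-87, 4) (q = Add(-38, Mul(Add(Rational(-7, 4), 2), 65)) = Add(-38, Mul(Rational(1, 4), 65)) = Add(-38, Rational(65, 4)) = Rational(-87, 4) ≈ -21.750)
F = 2116 (F = Pow(Add(-38, 84), 2) = Pow(46, 2) = 2116)
Add(Mul(q, Pow(F, -1)), Mul(-38058, Pow(S, -1))) = Add(Mul(Rational(-87, 4), Pow(2116, -1)), Mul(-38058, Pow(135, -1))) = Add(Mul(Rational(-87, 4), Rational(1, 2116)), Mul(-38058, Rational(1, 135))) = Add(Rational(-87, 8464), Rational(-12686, 45)) = Rational(-107378219, 380880)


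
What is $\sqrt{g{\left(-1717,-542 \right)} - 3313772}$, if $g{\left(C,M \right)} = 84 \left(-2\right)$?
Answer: $2 i \sqrt{828485} \approx 1820.4 i$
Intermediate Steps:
$g{\left(C,M \right)} = -168$
$\sqrt{g{\left(-1717,-542 \right)} - 3313772} = \sqrt{-168 - 3313772} = \sqrt{-3313940} = 2 i \sqrt{828485}$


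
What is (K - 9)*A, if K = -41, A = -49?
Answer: 2450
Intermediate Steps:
(K - 9)*A = (-41 - 9)*(-49) = -50*(-49) = 2450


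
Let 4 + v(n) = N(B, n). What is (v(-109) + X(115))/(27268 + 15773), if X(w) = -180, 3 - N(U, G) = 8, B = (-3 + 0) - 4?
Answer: -63/14347 ≈ -0.0043912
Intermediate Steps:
B = -7 (B = -3 - 4 = -7)
N(U, G) = -5 (N(U, G) = 3 - 1*8 = 3 - 8 = -5)
v(n) = -9 (v(n) = -4 - 5 = -9)
(v(-109) + X(115))/(27268 + 15773) = (-9 - 180)/(27268 + 15773) = -189/43041 = -189*1/43041 = -63/14347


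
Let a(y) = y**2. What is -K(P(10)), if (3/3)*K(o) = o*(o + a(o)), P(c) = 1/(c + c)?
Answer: -21/8000 ≈ -0.0026250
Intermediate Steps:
P(c) = 1/(2*c)
K(o) = o*(o + o**2)
-K(P(10)) = -((1/2)/10)**2*(1 + (1/2)/10) = -((1/2)*(1/10))**2*(1 + (1/2)*(1/10)) = -(1/20)**2*(1 + 1/20) = -21/(400*20) = -1*21/8000 = -21/8000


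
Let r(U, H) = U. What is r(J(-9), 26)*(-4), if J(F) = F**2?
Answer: -324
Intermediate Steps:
r(J(-9), 26)*(-4) = (-9)**2*(-4) = 81*(-4) = -324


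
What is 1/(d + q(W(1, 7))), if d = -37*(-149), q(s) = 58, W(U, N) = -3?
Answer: 1/5571 ≈ 0.00017950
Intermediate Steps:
d = 5513
1/(d + q(W(1, 7))) = 1/(5513 + 58) = 1/5571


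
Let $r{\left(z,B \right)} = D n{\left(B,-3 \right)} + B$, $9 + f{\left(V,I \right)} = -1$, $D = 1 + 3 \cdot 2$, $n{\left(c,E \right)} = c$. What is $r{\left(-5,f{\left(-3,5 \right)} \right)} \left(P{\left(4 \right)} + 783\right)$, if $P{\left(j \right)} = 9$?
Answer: $-63360$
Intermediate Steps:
$D = 7$ ($D = 1 + 6 = 7$)
$f{\left(V,I \right)} = -10$ ($f{\left(V,I \right)} = -9 - 1 = -10$)
$r{\left(z,B \right)} = 8 B$ ($r{\left(z,B \right)} = 7 B + B = 8 B$)
$r{\left(-5,f{\left(-3,5 \right)} \right)} \left(P{\left(4 \right)} + 783\right) = 8 \left(-10\right) \left(9 + 783\right) = \left(-80\right) 792 = -63360$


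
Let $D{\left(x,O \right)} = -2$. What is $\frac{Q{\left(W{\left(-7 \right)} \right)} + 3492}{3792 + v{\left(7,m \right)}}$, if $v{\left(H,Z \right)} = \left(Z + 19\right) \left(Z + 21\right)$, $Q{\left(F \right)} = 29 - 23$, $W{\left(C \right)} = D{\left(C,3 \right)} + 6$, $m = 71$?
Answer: $\frac{583}{2012} \approx 0.28976$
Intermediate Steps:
$W{\left(C \right)} = 4$ ($W{\left(C \right)} = -2 + 6 = 4$)
$Q{\left(F \right)} = 6$
$v{\left(H,Z \right)} = \left(19 + Z\right) \left(21 + Z\right)$
$\frac{Q{\left(W{\left(-7 \right)} \right)} + 3492}{3792 + v{\left(7,m \right)}} = \frac{6 + 3492}{3792 + \left(399 + 71^{2} + 40 \cdot 71\right)} = \frac{3498}{3792 + \left(399 + 5041 + 2840\right)} = \frac{3498}{3792 + 8280} = \frac{3498}{12072} = 3498 \cdot \frac{1}{12072} = \frac{583}{2012}$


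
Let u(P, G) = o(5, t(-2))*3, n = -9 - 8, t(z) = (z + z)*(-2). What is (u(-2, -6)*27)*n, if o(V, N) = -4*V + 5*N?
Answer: -27540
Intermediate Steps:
t(z) = -4*z (t(z) = (2*z)*(-2) = -4*z)
n = -17
u(P, G) = 60 (u(P, G) = (-4*5 + 5*(-4*(-2)))*3 = (-20 + 5*8)*3 = (-20 + 40)*3 = 20*3 = 60)
(u(-2, -6)*27)*n = (60*27)*(-17) = 1620*(-17) = -27540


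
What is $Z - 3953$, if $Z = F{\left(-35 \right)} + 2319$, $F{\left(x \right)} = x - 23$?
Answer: $-1692$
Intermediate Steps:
$F{\left(x \right)} = -23 + x$ ($F{\left(x \right)} = x - 23 = -23 + x$)
$Z = 2261$ ($Z = \left(-23 - 35\right) + 2319 = -58 + 2319 = 2261$)
$Z - 3953 = 2261 - 3953 = -1692$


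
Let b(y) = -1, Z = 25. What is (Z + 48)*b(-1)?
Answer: -73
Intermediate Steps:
(Z + 48)*b(-1) = (25 + 48)*(-1) = 73*(-1) = -73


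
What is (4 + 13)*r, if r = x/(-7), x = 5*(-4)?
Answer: 340/7 ≈ 48.571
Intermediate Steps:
x = -20
r = 20/7 (r = -20/(-7) = -20*(-⅐) = 20/7 ≈ 2.8571)
(4 + 13)*r = (4 + 13)*(20/7) = 17*(20/7) = 340/7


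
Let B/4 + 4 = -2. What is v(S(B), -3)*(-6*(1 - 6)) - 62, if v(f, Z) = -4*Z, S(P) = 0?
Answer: 298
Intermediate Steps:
B = -24 (B = -16 + 4*(-2) = -16 - 8 = -24)
v(S(B), -3)*(-6*(1 - 6)) - 62 = (-4*(-3))*(-6*(1 - 6)) - 62 = 12*(-6*(-5)) - 62 = 12*30 - 62 = 360 - 62 = 298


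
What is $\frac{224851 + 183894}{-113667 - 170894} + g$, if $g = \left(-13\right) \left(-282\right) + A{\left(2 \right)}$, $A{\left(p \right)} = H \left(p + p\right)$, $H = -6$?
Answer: $\frac{1035962417}{284561} \approx 3640.6$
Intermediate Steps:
$A{\left(p \right)} = - 12 p$ ($A{\left(p \right)} = - 6 \left(p + p\right) = - 6 \cdot 2 p = - 12 p$)
$g = 3642$ ($g = \left(-13\right) \left(-282\right) - 24 = 3666 - 24 = 3642$)
$\frac{224851 + 183894}{-113667 - 170894} + g = \frac{224851 + 183894}{-113667 - 170894} + 3642 = \frac{408745}{-284561} + 3642 = 408745 \left(- \frac{1}{284561}\right) + 3642 = - \frac{408745}{284561} + 3642 = \frac{1035962417}{284561}$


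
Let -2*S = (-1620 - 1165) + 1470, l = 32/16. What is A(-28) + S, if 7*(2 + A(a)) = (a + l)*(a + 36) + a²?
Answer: 10329/14 ≈ 737.79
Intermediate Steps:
l = 2 (l = 32*(1/16) = 2)
S = 1315/2 (S = -((-1620 - 1165) + 1470)/2 = -(-2785 + 1470)/2 = -½*(-1315) = 1315/2 ≈ 657.50)
A(a) = -2 + a²/7 + (2 + a)*(36 + a)/7 (A(a) = -2 + ((a + 2)*(a + 36) + a²)/7 = -2 + ((2 + a)*(36 + a) + a²)/7 = -2 + (a² + (2 + a)*(36 + a))/7 = -2 + (a²/7 + (2 + a)*(36 + a)/7) = -2 + a²/7 + (2 + a)*(36 + a)/7)
A(-28) + S = (58/7 + (2/7)*(-28)² + (38/7)*(-28)) + 1315/2 = (58/7 + (2/7)*784 - 152) + 1315/2 = (58/7 + 224 - 152) + 1315/2 = 562/7 + 1315/2 = 10329/14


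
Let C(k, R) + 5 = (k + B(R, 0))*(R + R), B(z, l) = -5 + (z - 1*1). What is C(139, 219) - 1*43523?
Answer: 110648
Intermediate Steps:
B(z, l) = -6 + z (B(z, l) = -5 + (z - 1) = -5 + (-1 + z) = -6 + z)
C(k, R) = -5 + 2*R*(-6 + R + k) (C(k, R) = -5 + (k + (-6 + R))*(R + R) = -5 + (-6 + R + k)*(2*R) = -5 + 2*R*(-6 + R + k))
C(139, 219) - 1*43523 = (-5 + 2*219*139 + 2*219*(-6 + 219)) - 1*43523 = (-5 + 60882 + 2*219*213) - 43523 = (-5 + 60882 + 93294) - 43523 = 154171 - 43523 = 110648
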